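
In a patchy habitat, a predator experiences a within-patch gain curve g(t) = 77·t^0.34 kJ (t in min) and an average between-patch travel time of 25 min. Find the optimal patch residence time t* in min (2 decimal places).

12.88 min

Optimal t* satisfies g'(t*) = g(t*)/(T + t*).
g'(t) = 0.34·77·t^-0.66. Setting 0.34·77·t^-0.66 = 77·t^0.34/(25+t) gives 0.34(25+t) = t, so 0.66·t = 0.34×25.
t* = 0.34×25/0.66 = 12.88 min.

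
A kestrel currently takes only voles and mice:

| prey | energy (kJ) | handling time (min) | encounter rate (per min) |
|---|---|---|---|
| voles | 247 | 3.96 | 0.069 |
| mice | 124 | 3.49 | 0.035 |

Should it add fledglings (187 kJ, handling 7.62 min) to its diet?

Intake rate on the current diet: R = (0.069×247 + 0.035×124) / (1 + 0.069×3.96 + 0.035×3.49) = 21.38/1.395 = 15.32 kJ/min.
Profitability of fledglings: 187/7.62 = 24.54 kJ/min.
24.54 > 15.32, so adding fledglings raises the average — include it.

Yes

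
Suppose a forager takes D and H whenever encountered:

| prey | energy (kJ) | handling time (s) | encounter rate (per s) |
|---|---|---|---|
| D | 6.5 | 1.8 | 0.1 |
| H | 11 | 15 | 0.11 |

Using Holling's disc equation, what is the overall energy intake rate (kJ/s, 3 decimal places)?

0.657 kJ/s

R = Σλ_iE_i / (1 + Σλ_ih_i)
Numerator: 0.1×6.5 + 0.11×11 = 1.86
Denominator: 1 + 0.1×1.8 + 0.11×15 = 2.83
R = 1.86/2.83 = 0.6572 kJ/s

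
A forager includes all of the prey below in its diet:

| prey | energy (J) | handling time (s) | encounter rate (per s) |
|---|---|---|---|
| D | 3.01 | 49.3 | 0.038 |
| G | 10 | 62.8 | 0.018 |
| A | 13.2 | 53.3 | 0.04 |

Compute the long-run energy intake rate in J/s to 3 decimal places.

0.134 J/s

Energy encountered per unit search time: 0.038×3.01 + 0.018×10 + 0.04×13.2 = 0.8224 J/s.
Handling time per unit search time: 0.038×49.3 + 0.018×62.8 + 0.04×53.3 = 5.136.
Rate = 0.8224/(1 + 5.136) = 0.134 J/s.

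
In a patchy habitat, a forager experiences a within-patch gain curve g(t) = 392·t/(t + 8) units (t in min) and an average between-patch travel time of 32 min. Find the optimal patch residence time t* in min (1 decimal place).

16.0 min

Maximise g(t)/(T+t): set derivative to zero → g'(t)(T+t) = g(t).
g'(t) = 392·8/(t + 8)². Setting 392·8/(t+8)² = 392t/[(t+8)(32+t)] gives 8(32+t) = t(t+8), so t² = 8×32 = 256.
t* = √256 = 16 min.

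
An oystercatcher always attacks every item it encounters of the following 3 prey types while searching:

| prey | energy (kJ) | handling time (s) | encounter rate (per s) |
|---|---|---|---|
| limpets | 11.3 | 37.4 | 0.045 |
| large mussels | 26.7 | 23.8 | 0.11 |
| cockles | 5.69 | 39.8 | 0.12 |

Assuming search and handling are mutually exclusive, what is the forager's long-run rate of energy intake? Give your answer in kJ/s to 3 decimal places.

0.410 kJ/s

R = Σλ_iE_i / (1 + Σλ_ih_i)
Numerator: 0.045×11.3 + 0.11×26.7 + 0.12×5.69 = 4.128
Denominator: 1 + 0.045×37.4 + 0.11×23.8 + 0.12×39.8 = 10.08
R = 4.128/10.08 = 0.4097 kJ/s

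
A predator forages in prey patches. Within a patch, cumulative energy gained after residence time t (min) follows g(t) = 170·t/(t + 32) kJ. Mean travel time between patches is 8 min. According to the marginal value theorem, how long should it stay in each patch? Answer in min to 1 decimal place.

16.0 min

Optimal t* satisfies g'(t*) = g(t*)/(T + t*).
g'(t) = 170·32/(t + 32)². Setting 170·32/(t+32)² = 170t/[(t+32)(8+t)] gives 32(8+t) = t(t+32), so t² = 32×8 = 256.
t* = √256 = 16 min.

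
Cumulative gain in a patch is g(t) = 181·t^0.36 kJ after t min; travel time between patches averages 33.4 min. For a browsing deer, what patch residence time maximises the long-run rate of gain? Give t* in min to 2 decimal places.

18.79 min

Optimal t* satisfies g'(t*) = g(t*)/(T + t*).
g'(t) = 0.36·181·t^-0.64. Setting 0.36·181·t^-0.64 = 181·t^0.36/(33.4+t) gives 0.36(33.4+t) = t, so 0.64·t = 0.36×33.4.
t* = 0.36×33.4/0.64 = 18.79 min.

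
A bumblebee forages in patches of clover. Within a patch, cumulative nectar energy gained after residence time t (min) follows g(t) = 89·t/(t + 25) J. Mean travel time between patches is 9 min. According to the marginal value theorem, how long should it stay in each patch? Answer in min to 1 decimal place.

15.0 min

By the marginal value theorem, leave when the instantaneous gain rate g'(t) equals the habitat-wide average g(t)/(T + t).
g'(t) = 89·25/(t + 25)². Setting 89·25/(t+25)² = 89t/[(t+25)(9+t)] gives 25(9+t) = t(t+25), so t² = 25×9 = 225.
t* = √225 = 15 min.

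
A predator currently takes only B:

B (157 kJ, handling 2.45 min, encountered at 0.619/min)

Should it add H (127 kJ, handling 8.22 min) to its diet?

Current rate: (0.619×157)/(1 + 0.619×2.45) = 38.62 kJ/min.
H: E/h = 127/8.22 = 15.45 kJ/min.
15.45 < 38.62, so adding H would lower the average — exclude it.

No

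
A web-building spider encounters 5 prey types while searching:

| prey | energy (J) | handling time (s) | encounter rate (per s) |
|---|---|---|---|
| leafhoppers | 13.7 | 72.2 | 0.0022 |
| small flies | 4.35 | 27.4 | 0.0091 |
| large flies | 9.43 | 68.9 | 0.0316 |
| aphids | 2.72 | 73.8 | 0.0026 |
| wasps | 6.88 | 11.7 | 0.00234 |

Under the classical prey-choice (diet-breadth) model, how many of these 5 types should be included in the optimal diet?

4

Rank by E/h (J/s): wasps 0.588, leafhoppers 0.19, small flies 0.159, large flies 0.137, aphids 0.0369. Include each in turn until the next type's E/h falls below the running intake rate.
Rate on top 1: 0.01567. leafhoppers: 0.19 > 0.01567 → include.
Rate on top 2: 0.03898. small flies: 0.159 > 0.03898 → include.
Rate on top 3: 0.05978. large flies: 0.137 > 0.05978 → include.
Rate on top 4: 0.1062. aphids: 0.0369 < 0.1062 → exclude; stop.
Optimal diet: wasps, leafhoppers, small flies, large flies — 4 of 5 types.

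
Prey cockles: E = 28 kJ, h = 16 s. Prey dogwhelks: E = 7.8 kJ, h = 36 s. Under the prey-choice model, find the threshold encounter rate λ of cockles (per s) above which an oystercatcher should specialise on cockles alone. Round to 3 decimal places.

0.009 per s

Drop dogwhelks once their profitability E₂/h₂ falls below the rate achievable on cockles alone: E₂/h₂ = λE₁/(1 + λh₁).
Solve for λ: λE₁h₂ = E₂(1 + λh₁) → λ(E₁h₂ − E₂h₁) = E₂ → λ = E₂/(E₁h₂ − E₂h₁).
λ = 7.8/(28×36 − 7.8×16) = 7.8/883.2 = 0.008832 per s.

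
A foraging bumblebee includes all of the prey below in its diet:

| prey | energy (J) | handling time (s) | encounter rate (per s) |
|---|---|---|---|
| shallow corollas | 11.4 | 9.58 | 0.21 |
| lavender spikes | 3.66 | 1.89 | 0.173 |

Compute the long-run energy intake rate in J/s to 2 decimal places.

0.91 J/s

R = Σλ_iE_i / (1 + Σλ_ih_i)
Numerator: 0.21×11.4 + 0.173×3.66 = 3.027
Denominator: 1 + 0.21×9.58 + 0.173×1.89 = 3.339
R = 3.027/3.339 = 0.9067 J/s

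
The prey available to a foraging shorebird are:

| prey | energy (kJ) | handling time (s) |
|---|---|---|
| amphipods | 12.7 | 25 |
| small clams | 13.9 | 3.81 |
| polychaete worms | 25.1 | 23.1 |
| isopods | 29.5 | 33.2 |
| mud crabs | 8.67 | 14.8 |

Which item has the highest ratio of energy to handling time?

In descending order of E/h:
small clams: 13.9/3.81 = 3.65 kJ/s
polychaete worms: 25.1/23.1 = 1.09 kJ/s
isopods: 29.5/33.2 = 0.889 kJ/s
mud crabs: 8.67/14.8 = 0.586 kJ/s
amphipods: 12.7/25 = 0.508 kJ/s

small clams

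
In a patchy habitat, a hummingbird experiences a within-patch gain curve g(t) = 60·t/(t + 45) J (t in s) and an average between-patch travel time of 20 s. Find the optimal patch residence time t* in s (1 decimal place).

30.0 s

By the marginal value theorem, leave when the instantaneous gain rate g'(t) equals the habitat-wide average g(t)/(T + t).
g'(t) = 60·45/(t + 45)². Setting 60·45/(t+45)² = 60t/[(t+45)(20+t)] gives 45(20+t) = t(t+45), so t² = 45×20 = 900.
t* = √900 = 30 s.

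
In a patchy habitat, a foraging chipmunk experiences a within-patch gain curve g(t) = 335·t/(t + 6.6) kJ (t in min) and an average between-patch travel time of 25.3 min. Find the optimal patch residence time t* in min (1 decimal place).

By the marginal value theorem, leave when the instantaneous gain rate g'(t) equals the habitat-wide average g(t)/(T + t).
g'(t) = 335·6.6/(t + 6.6)². Setting 335·6.6/(t+6.6)² = 335t/[(t+6.6)(25.3+t)] gives 6.6(25.3+t) = t(t+6.6), so t² = 6.6×25.3 = 167.
t* = √167 = 12.92 min.

12.9 min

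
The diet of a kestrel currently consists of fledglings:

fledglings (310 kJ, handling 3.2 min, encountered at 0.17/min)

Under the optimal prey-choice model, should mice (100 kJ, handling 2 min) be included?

Yes

Intake rate on the current diet: R = (0.17×310) / (1 + 0.17×3.2) = 52.7/1.544 = 34.13 kJ/min.
mice: E/h = 100/2 = 50 kJ/min.
Since 50 > R, including mice increases the long-run rate.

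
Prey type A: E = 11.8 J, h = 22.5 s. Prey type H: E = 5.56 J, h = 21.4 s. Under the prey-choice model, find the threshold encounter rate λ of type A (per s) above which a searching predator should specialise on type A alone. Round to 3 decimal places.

0.044 per s

Drop type H once their profitability E₂/h₂ falls below the rate achievable on type A alone: E₂/h₂ = λE₁/(1 + λh₁).
Solve for λ: λE₁h₂ = E₂(1 + λh₁) → λ(E₁h₂ − E₂h₁) = E₂ → λ = E₂/(E₁h₂ − E₂h₁).
λ = 5.56/(11.8×21.4 − 5.56×22.5) = 5.56/127.4 = 0.04364 per s.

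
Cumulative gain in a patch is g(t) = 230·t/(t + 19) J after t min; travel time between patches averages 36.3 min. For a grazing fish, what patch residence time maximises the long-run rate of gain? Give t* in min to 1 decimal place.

By the marginal value theorem, leave when the instantaneous gain rate g'(t) equals the habitat-wide average g(t)/(T + t).
g'(t) = 230·19/(t + 19)². Setting 230·19/(t+19)² = 230t/[(t+19)(36.3+t)] gives 19(36.3+t) = t(t+19), so t² = 19×36.3 = 689.7.
t* = √689.7 = 26.26 min.

26.3 min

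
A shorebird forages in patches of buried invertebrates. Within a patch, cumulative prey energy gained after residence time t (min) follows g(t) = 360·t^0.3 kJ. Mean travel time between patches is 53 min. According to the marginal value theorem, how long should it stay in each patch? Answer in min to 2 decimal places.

22.71 min

By the marginal value theorem, leave when the instantaneous gain rate g'(t) equals the habitat-wide average g(t)/(T + t).
g'(t) = 0.3·360·t^-0.7. Setting 0.3·360·t^-0.7 = 360·t^0.3/(53+t) gives 0.3(53+t) = t, so 0.70·t = 0.3×53.
t* = 0.3×53/0.70 = 22.71 min.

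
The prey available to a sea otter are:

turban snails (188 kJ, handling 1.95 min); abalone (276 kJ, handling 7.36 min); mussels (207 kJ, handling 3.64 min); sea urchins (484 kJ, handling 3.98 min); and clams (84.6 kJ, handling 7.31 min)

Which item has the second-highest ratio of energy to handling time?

turban snails

In descending order of E/h:
sea urchins: 484/3.98 = 122 kJ/min
turban snails: 188/1.95 = 96.4 kJ/min
mussels: 207/3.64 = 56.9 kJ/min
abalone: 276/7.36 = 37.5 kJ/min
clams: 84.6/7.31 = 11.6 kJ/min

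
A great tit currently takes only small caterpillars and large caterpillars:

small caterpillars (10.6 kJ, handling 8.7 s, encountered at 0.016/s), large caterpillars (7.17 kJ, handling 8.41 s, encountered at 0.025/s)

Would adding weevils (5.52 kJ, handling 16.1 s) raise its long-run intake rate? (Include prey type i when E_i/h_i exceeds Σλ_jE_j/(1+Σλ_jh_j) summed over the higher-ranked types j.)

Current rate: (0.016×10.6 + 0.025×7.17)/(1 + 0.016×8.7 + 0.025×8.41) = 0.2585 kJ/s.
weevils: E/h = 5.52/16.1 = 0.3429 kJ/s.
0.3429 > 0.2585, so adding weevils raises the average — include it.

Yes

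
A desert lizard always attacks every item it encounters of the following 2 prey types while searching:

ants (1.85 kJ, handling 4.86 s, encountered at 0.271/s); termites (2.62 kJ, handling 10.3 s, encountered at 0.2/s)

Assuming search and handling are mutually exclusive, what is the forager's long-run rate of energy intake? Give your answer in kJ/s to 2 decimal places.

R = Σλ_iE_i / (1 + Σλ_ih_i)
Numerator: 0.271×1.85 + 0.2×2.62 = 1.025
Denominator: 1 + 0.271×4.86 + 0.2×10.3 = 4.377
R = 1.025/4.377 = 0.2343 kJ/s

0.23 kJ/s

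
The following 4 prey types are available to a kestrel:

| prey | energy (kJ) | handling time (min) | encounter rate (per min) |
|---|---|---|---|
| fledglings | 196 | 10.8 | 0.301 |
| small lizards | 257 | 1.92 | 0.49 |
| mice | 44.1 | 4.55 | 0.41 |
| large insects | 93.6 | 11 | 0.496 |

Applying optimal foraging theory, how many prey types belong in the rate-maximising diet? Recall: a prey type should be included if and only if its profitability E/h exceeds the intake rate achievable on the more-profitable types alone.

Profitabilities (E/h, kJ/min): small lizards 134, fledglings 18.1, mice 9.69, large insects 8.51. Add prey in this order while the next type's profitability exceeds the intake rate on those already taken.
Rate on top 1: 64.89. fledglings: 18.1 < 64.89 → exclude; stop.
Optimal diet: small lizards — 1 of 4 types.

1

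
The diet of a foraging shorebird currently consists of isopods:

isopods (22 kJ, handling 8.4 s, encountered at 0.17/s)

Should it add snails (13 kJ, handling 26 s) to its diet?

No

Intake rate on the current diet: R = (0.17×22) / (1 + 0.17×8.4) = 3.74/2.428 = 1.54 kJ/s.
Profitability of snails: 13/26 = 0.5 kJ/s.
0.5 < 1.54, so adding snails would lower the average — exclude it.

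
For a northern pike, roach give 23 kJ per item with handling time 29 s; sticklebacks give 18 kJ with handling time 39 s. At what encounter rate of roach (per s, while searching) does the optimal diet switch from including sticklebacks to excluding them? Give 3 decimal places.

Drop sticklebacks once their profitability E₂/h₂ falls below the rate achievable on roach alone: E₂/h₂ = λE₁/(1 + λh₁).
Solve for λ: λE₁h₂ = E₂(1 + λh₁) → λ(E₁h₂ − E₂h₁) = E₂ → λ = E₂/(E₁h₂ − E₂h₁).
λ = 18/(23×39 − 18×29) = 18/375 = 0.048 per s.

0.048 per s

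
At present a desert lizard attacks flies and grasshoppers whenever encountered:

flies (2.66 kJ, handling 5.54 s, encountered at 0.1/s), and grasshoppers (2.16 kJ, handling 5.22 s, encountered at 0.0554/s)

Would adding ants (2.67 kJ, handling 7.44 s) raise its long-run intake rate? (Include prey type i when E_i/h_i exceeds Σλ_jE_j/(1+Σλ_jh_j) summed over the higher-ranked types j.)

Yes

On flies and grasshoppers alone, R = ΣλE/(1+Σλh) = 0.3857/1.843 = 0.2092 kJ/s.
Profitability of ants: 2.67/7.44 = 0.3589 kJ/s.
Since 0.3589 > R, including ants increases the long-run rate.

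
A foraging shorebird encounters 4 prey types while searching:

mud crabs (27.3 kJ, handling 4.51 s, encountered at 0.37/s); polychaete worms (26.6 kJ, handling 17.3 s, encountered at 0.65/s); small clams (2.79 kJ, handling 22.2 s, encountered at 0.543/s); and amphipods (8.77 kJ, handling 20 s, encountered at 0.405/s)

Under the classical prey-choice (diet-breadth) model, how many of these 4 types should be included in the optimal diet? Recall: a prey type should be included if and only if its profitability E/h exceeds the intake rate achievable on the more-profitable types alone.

1

E/h in descending order: mud crabs 6.05, polychaete worms 1.54, amphipods 0.439, small clams 0.126 kJ/s. The optimal diet is the largest prefix of this list for which every included type satisfies E_i/h_i > R on the types above it.
Rate on top 1: 3.785. polychaete worms: 1.54 < 3.785 → exclude; stop.
Optimal diet: mud crabs — 1 of 4 types.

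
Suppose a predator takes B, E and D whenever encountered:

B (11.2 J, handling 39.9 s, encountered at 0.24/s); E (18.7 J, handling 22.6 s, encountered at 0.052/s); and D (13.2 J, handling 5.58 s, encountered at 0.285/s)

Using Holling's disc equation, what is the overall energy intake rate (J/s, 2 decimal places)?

R = (0.24×11.2 + 0.052×18.7 + 0.285×13.2) / (1 + 0.24×39.9 + 0.052×22.6 + 0.285×5.58) = 7.422/13.34 = 0.5563 J/s.

0.56 J/s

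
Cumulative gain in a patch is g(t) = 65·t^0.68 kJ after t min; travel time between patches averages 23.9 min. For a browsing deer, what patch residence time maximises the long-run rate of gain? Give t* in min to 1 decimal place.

Optimal t* satisfies g'(t*) = g(t*)/(T + t*).
g'(t) = 0.68·65·t^-0.32. Setting 0.68·65·t^-0.32 = 65·t^0.68/(23.9+t) gives 0.68(23.9+t) = t, so 0.32·t = 0.68×23.9.
t* = 0.68×23.9/0.32 = 50.79 min.

50.8 min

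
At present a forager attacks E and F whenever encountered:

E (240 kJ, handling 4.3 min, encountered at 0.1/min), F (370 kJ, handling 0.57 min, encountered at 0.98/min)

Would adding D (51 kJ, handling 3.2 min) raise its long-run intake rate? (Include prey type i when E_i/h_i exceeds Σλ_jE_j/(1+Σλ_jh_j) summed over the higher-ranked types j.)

No

Intake rate on the current diet: R = (0.1×240 + 0.98×370) / (1 + 0.1×4.3 + 0.98×0.57) = 386.6/1.989 = 194.4 kJ/min.
Profitability of D: 51/3.2 = 15.94 kJ/min.
Since 15.94 < R, time spent handling D is better spent searching.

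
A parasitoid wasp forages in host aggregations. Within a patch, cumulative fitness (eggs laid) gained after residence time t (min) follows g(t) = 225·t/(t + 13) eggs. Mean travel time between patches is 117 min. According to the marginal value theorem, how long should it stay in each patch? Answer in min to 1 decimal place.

39.0 min

Maximise g(t)/(T+t): set derivative to zero → g'(t)(T+t) = g(t).
g'(t) = 225·13/(t + 13)². Setting 225·13/(t+13)² = 225t/[(t+13)(117+t)] gives 13(117+t) = t(t+13), so t² = 13×117 = 1521.
t* = √1521 = 39 min.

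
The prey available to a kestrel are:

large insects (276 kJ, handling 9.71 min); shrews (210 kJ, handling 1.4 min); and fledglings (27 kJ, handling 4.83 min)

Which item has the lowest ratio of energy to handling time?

Profitability E/h (kJ/min): large insects = 276/9.71 = 28.4, shrews = 210/1.4 = 150, fledglings = 27/4.83 = 5.59.
Ranked: shrews > large insects > fledglings.

fledglings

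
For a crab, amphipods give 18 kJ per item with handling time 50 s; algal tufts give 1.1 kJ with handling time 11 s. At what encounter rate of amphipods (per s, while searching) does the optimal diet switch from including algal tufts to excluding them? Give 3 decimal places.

The zero-one rule: include algal tufts iff E₂/h₂ > λE₁/(1+λh₁). Equality gives the switch point.
λE₁h₂ = E₂ + λE₂h₁ ⇒ λ = E₂/(E₁h₂ − E₂h₁) = 1.1/(198 − 55) = 0.007692 per s.

0.008 per s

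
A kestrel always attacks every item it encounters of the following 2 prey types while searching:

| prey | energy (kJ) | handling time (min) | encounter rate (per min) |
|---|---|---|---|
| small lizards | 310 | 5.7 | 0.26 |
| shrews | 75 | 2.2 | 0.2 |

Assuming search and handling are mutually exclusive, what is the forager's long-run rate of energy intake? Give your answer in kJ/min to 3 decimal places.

R = (0.26×310 + 0.2×75) / (1 + 0.26×5.7 + 0.2×2.2) = 95.6/2.922 = 32.72 kJ/min.

32.717 kJ/min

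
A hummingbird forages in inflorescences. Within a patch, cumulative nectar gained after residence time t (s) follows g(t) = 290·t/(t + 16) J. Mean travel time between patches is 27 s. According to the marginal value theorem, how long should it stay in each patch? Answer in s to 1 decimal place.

20.8 s

Optimal t* satisfies g'(t*) = g(t*)/(T + t*).
g'(t) = 290·16/(t + 16)². Setting 290·16/(t+16)² = 290t/[(t+16)(27+t)] gives 16(27+t) = t(t+16), so t² = 16×27 = 432.
t* = √432 = 20.78 s.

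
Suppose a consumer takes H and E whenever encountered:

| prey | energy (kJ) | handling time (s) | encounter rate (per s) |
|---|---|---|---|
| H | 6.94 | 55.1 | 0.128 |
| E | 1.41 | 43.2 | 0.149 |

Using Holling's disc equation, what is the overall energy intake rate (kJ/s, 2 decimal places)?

R = Σλ_iE_i / (1 + Σλ_ih_i)
Numerator: 0.128×6.94 + 0.149×1.41 = 1.098
Denominator: 1 + 0.128×55.1 + 0.149×43.2 = 14.49
R = 1.098/14.49 = 0.07581 kJ/s

0.08 kJ/s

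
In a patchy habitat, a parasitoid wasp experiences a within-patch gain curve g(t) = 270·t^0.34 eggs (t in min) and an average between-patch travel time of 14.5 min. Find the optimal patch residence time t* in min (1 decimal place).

Maximise g(t)/(T+t): set derivative to zero → g'(t)(T+t) = g(t).
g'(t) = 0.34·270·t^-0.66. Setting 0.34·270·t^-0.66 = 270·t^0.34/(14.5+t) gives 0.34(14.5+t) = t, so 0.66·t = 0.34×14.5.
t* = 0.34×14.5/0.66 = 7.47 min.

7.5 min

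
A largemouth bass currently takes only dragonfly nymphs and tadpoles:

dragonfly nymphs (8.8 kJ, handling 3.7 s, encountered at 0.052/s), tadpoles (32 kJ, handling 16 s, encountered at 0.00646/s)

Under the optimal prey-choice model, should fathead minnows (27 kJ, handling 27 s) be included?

Yes

Current rate: (0.052×8.8 + 0.00646×32)/(1 + 0.052×3.7 + 0.00646×16) = 0.5127 kJ/s.
Profitability of fathead minnows: 27/27 = 1 kJ/s.
Since 1 > R, including fathead minnows increases the long-run rate.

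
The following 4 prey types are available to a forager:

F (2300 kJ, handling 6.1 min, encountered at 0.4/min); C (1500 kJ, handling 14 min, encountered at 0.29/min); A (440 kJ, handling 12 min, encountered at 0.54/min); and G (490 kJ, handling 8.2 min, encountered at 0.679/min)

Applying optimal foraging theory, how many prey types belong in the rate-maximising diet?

1

Rank by E/h (kJ/min): F 377, C 107, G 59.8, A 36.7. Include each in turn until the next type's E/h falls below the running intake rate.
Rate on top 1: 267.4. C: 107 < 267.4 → exclude; stop.
Optimal diet: F — 1 of 4 types.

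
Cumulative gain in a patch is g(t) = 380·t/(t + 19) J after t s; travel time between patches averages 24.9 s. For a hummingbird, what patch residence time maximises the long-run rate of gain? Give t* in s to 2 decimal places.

21.75 s

Optimal t* satisfies g'(t*) = g(t*)/(T + t*).
g'(t) = 380·19/(t + 19)². Setting 380·19/(t+19)² = 380t/[(t+19)(24.9+t)] gives 19(24.9+t) = t(t+19), so t² = 19×24.9 = 473.1.
t* = √473.1 = 21.75 s.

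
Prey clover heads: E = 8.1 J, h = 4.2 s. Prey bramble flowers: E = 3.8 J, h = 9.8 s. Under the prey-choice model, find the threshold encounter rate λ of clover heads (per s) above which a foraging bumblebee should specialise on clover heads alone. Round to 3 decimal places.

Drop bramble flowers once their profitability E₂/h₂ falls below the rate achievable on clover heads alone: E₂/h₂ = λE₁/(1 + λh₁).
Solve for λ: λE₁h₂ = E₂(1 + λh₁) → λ(E₁h₂ − E₂h₁) = E₂ → λ = E₂/(E₁h₂ − E₂h₁).
λ = 3.8/(8.1×9.8 − 3.8×4.2) = 3.8/63.42 = 0.05992 per s.

0.060 per s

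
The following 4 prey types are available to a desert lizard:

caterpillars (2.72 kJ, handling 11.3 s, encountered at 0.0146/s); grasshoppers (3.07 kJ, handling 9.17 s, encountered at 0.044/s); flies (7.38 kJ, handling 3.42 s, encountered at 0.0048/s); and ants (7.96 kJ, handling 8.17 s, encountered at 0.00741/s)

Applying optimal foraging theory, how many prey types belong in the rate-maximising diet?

4

E/h in descending order: flies 2.16, ants 0.974, grasshoppers 0.335, caterpillars 0.241 kJ/s. The optimal diet is the largest prefix of this list for which every included type satisfies E_i/h_i > R on the types above it.
Rate on top 1: 0.03485. ants: 0.974 > 0.03485 → include.
Rate on top 2: 0.08766. grasshoppers: 0.335 > 0.08766 → include.
Rate on top 3: 0.155. caterpillars: 0.241 > 0.155 → include.
Optimal diet: flies, ants, grasshoppers, caterpillars — 4 of 4 types.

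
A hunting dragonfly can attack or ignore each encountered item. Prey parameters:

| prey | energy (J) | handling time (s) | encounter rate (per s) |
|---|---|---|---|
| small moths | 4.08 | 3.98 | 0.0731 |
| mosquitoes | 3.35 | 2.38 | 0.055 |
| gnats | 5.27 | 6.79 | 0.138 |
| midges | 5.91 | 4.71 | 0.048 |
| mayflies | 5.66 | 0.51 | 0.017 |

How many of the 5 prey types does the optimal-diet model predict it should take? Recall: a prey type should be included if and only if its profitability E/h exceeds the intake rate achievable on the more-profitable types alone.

Rank by E/h (J/s): mayflies 11.1, mosquitoes 1.41, midges 1.25, small moths 1.03, gnats 0.776. Include each in turn until the next type's E/h falls below the running intake rate.
Rate on top 1: 0.09539. mosquitoes: 1.41 > 0.09539 → include.
Rate on top 2: 0.2461. midges: 1.25 > 0.2461 → include.
Rate on top 3: 0.4131. small moths: 1.03 > 0.4131 → include.
Rate on top 4: 0.5206. gnats: 0.776 > 0.5206 → include.
Optimal diet: mayflies, mosquitoes, midges, small moths, gnats — 5 of 5 types.

5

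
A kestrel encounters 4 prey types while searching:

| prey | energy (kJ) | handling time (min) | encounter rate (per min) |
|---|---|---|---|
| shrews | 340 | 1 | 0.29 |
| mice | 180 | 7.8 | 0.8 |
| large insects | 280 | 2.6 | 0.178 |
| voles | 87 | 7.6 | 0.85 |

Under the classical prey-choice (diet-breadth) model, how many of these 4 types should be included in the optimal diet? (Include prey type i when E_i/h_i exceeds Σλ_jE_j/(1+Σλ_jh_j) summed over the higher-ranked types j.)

2

Rank by E/h (kJ/min): shrews 340, large insects 108, mice 23.1, voles 11.4. Include each in turn until the next type's E/h falls below the running intake rate.
Rate on top 1: 76.43. large insects: 108 > 76.43 → include.
Rate on top 2: 84.69. mice: 23.1 < 84.69 → exclude; stop.
Optimal diet: shrews, large insects — 2 of 4 types.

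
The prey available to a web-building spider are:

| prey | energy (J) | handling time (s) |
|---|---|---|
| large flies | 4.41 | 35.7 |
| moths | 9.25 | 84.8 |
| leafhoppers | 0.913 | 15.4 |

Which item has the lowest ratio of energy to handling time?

leafhoppers

In descending order of E/h:
large flies: 4.41/35.7 = 0.124 J/s
moths: 9.25/84.8 = 0.109 J/s
leafhoppers: 0.913/15.4 = 0.0593 J/s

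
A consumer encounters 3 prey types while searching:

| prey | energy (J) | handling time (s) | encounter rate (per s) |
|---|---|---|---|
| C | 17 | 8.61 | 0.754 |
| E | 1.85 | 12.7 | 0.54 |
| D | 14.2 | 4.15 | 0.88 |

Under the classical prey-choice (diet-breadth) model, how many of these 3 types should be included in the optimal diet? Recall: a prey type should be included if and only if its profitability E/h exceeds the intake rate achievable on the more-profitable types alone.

1

E/h in descending order: D 3.42, C 1.97, E 0.146 J/s. The optimal diet is the largest prefix of this list for which every included type satisfies E_i/h_i > R on the types above it.
Rate on top 1: 2.686. C: 1.97 < 2.686 → exclude; stop.
Optimal diet: D — 1 of 3 types.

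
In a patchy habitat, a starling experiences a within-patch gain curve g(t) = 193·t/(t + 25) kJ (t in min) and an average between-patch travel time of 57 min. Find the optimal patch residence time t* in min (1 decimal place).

37.7 min

Optimal t* satisfies g'(t*) = g(t*)/(T + t*).
g'(t) = 193·25/(t + 25)². Setting 193·25/(t+25)² = 193t/[(t+25)(57+t)] gives 25(57+t) = t(t+25), so t² = 25×57 = 1425.
t* = √1425 = 37.75 min.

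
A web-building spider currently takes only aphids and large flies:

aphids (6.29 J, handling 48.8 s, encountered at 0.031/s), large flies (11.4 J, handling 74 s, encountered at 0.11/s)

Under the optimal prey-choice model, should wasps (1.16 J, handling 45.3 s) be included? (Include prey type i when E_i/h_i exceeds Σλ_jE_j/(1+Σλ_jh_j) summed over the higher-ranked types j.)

On aphids and large flies alone, R = ΣλE/(1+Σλh) = 1.449/10.65 = 0.136 J/s.
Profitability of wasps: 1.16/45.3 = 0.02561 J/s.
0.02561 < 0.136, so adding wasps would lower the average — exclude it.

No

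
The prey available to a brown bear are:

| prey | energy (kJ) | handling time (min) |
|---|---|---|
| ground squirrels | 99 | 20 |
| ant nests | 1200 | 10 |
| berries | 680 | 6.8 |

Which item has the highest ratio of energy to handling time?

ant nests

In descending order of E/h:
ant nests: 1200/10 = 120 kJ/min
berries: 680/6.8 = 100 kJ/min
ground squirrels: 99/20 = 4.95 kJ/min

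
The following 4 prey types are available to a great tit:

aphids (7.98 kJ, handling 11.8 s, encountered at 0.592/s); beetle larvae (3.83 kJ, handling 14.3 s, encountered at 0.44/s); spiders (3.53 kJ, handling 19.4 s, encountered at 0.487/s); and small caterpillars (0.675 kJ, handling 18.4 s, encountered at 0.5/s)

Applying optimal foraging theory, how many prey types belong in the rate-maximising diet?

Rank by E/h (kJ/s): aphids 0.676, beetle larvae 0.268, spiders 0.182, small caterpillars 0.0367. Include each in turn until the next type's E/h falls below the running intake rate.
Rate on top 1: 0.5916. beetle larvae: 0.268 < 0.5916 → exclude; stop.
Optimal diet: aphids — 1 of 4 types.

1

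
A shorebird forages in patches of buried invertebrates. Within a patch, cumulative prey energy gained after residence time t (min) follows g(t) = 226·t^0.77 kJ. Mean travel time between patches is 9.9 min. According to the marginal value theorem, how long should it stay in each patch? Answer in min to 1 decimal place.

Optimal t* satisfies g'(t*) = g(t*)/(T + t*).
g'(t) = 0.77·226·t^-0.23. Setting 0.77·226·t^-0.23 = 226·t^0.77/(9.9+t) gives 0.77(9.9+t) = t, so 0.23·t = 0.77×9.9.
t* = 0.77×9.9/0.23 = 33.14 min.

33.1 min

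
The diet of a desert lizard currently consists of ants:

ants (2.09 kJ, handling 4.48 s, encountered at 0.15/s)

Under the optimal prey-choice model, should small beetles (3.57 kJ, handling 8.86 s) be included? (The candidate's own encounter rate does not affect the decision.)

Current rate: (0.15×2.09)/(1 + 0.15×4.48) = 0.1875 kJ/s.
Profitability of small beetles: 3.57/8.86 = 0.4029 kJ/s.
Since 0.4029 > R, including small beetles increases the long-run rate.

Yes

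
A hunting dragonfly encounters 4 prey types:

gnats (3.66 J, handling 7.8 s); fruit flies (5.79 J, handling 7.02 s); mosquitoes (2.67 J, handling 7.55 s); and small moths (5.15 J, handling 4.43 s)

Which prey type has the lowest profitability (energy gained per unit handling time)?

Profitability E/h (J/s): gnats = 3.66/7.8 = 0.469, fruit flies = 5.79/7.02 = 0.825, mosquitoes = 2.67/7.55 = 0.354, small moths = 5.15/4.43 = 1.16.
Ranked: small moths > fruit flies > gnats > mosquitoes.

mosquitoes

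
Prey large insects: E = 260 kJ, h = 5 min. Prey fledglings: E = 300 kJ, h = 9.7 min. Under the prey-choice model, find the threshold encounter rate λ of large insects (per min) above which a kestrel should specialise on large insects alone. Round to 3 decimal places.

0.294 per min

Drop fledglings once their profitability E₂/h₂ falls below the rate achievable on large insects alone: E₂/h₂ = λE₁/(1 + λh₁).
Solve for λ: λE₁h₂ = E₂(1 + λh₁) → λ(E₁h₂ − E₂h₁) = E₂ → λ = E₂/(E₁h₂ − E₂h₁).
λ = 300/(260×9.7 − 300×5) = 300/1022 = 0.2935 per min.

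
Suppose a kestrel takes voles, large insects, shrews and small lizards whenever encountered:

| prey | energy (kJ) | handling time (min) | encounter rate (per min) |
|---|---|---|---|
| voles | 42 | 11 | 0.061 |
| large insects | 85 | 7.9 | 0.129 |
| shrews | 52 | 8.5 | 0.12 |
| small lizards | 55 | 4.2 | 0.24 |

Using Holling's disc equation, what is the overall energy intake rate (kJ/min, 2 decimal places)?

6.99 kJ/min

R = (0.061×42 + 0.129×85 + 0.12×52 + 0.24×55) / (1 + 0.061×11 + 0.129×7.9 + 0.12×8.5 + 0.24×4.2) = 32.97/4.718 = 6.987 kJ/min.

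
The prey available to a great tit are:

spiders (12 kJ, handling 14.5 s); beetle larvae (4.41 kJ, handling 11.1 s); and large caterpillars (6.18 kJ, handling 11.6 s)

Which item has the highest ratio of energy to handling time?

Profitability E/h (kJ/s): spiders = 12/14.5 = 0.828, beetle larvae = 4.41/11.1 = 0.397, large caterpillars = 6.18/11.6 = 0.533.
Ranked: spiders > large caterpillars > beetle larvae.

spiders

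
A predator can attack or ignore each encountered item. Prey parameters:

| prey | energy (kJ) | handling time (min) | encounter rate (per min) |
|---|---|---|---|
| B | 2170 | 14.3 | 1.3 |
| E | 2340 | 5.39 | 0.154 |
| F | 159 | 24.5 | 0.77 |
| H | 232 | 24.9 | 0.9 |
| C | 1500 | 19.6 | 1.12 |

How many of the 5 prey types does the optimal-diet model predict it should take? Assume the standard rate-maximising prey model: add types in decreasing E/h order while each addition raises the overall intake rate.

1

Profitabilities (E/h, kJ/min): E 434, B 152, C 76.5, H 9.32, F 6.49. Add prey in this order while the next type's profitability exceeds the intake rate on those already taken.
Rate on top 1: 196.9. B: 152 < 196.9 → exclude; stop.
Optimal diet: E — 1 of 5 types.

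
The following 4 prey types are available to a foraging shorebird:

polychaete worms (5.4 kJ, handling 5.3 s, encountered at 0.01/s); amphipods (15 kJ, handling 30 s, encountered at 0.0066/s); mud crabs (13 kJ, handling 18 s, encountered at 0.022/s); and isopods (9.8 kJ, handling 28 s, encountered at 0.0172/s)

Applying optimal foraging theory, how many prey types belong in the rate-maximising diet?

4

E/h in descending order: polychaete worms 1.02, mud crabs 0.722, amphipods 0.5, isopods 0.35 kJ/s. The optimal diet is the largest prefix of this list for which every included type satisfies E_i/h_i > R on the types above it.
Rate on top 1: 0.05128. mud crabs: 0.722 > 0.05128 → include.
Rate on top 2: 0.2346. amphipods: 0.5 > 0.2346 → include.
Rate on top 3: 0.2665. isopods: 0.35 > 0.2665 → include.
Optimal diet: polychaete worms, mud crabs, amphipods, isopods — 4 of 4 types.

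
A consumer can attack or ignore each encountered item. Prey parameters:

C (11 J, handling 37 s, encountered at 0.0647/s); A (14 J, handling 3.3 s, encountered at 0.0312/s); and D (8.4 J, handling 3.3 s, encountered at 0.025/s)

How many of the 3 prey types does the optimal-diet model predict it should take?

Rank by E/h (J/s): A 4.24, D 2.55, C 0.297. Include each in turn until the next type's E/h falls below the running intake rate.
Rate on top 1: 0.396. D: 2.55 > 0.396 → include.
Rate on top 2: 0.5456. C: 0.297 < 0.5456 → exclude; stop.
Optimal diet: A, D — 2 of 3 types.

2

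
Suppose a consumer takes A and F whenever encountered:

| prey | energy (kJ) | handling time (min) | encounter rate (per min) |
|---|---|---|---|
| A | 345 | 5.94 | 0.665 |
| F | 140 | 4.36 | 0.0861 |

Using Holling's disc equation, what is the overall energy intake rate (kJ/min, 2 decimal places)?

45.34 kJ/min

R = Σλ_iE_i / (1 + Σλ_ih_i)
Numerator: 0.665×345 + 0.0861×140 = 241.5
Denominator: 1 + 0.665×5.94 + 0.0861×4.36 = 5.325
R = 241.5/5.325 = 45.34 kJ/min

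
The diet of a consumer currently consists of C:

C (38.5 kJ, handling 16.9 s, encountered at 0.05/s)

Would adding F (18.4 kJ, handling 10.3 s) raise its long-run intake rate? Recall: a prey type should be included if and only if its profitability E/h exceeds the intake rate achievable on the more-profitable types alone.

Yes

On C alone, R = ΣλE/(1+Σλh) = 1.925/1.845 = 1.043 kJ/s.
F: E/h = 18.4/10.3 = 1.786 kJ/s.
1.786 > 1.043, so adding F raises the average — include it.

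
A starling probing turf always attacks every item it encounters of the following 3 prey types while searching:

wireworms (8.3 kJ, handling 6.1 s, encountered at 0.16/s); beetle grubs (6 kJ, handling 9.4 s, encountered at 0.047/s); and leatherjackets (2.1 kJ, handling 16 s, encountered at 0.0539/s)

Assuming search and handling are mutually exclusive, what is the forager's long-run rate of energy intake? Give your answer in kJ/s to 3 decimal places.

Energy encountered per unit search time: 0.16×8.3 + 0.047×6 + 0.0539×2.1 = 1.723 kJ/s.
Handling time per unit search time: 0.16×6.1 + 0.047×9.4 + 0.0539×16 = 2.28.
Rate = 1.723/(1 + 2.28) = 0.5253 kJ/s.

0.525 kJ/s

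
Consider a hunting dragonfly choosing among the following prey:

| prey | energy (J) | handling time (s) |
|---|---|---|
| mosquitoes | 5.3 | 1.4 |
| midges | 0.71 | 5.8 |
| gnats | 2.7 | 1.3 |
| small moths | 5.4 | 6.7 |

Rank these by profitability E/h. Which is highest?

Profitability E/h (J/s): mosquitoes = 5.3/1.4 = 3.79, midges = 0.71/5.8 = 0.122, gnats = 2.7/1.3 = 2.08, small moths = 5.4/6.7 = 0.806.
Ranked: mosquitoes > gnats > small moths > midges.

mosquitoes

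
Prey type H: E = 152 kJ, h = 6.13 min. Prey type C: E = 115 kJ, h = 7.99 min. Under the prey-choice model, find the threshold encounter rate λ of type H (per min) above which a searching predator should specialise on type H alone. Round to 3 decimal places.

0.226 per min

At the threshold, the rate on type H alone equals the profitability of type C: λ·152/(1 + λ·6.13) = 115/7.99 = 14.39.
Rearranging, λ(152 − 14.39×6.13) = 14.39, so λ = 14.39/63.77 = 0.2257 per min.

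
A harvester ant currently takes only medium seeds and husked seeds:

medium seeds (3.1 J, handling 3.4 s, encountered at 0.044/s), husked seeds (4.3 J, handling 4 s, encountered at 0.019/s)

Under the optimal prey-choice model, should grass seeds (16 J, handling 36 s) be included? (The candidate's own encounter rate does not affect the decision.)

Intake rate on the current diet: R = (0.044×3.1 + 0.019×4.3) / (1 + 0.044×3.4 + 0.019×4) = 0.2181/1.226 = 0.178 J/s.
grass seeds: E/h = 16/36 = 0.4444 J/s.
Since 0.4444 > R, including grass seeds increases the long-run rate.

Yes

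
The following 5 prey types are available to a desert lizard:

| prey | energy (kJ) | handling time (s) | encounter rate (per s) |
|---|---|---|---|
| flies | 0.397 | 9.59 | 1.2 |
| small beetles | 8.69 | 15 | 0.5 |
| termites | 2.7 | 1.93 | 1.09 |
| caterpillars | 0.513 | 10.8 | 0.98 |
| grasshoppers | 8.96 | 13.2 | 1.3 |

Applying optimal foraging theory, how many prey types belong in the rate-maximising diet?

1

Profitabilities (E/h, kJ/s): termites 1.4, grasshoppers 0.679, small beetles 0.579, caterpillars 0.0475, flies 0.0414. Add prey in this order while the next type's profitability exceeds the intake rate on those already taken.
Rate on top 1: 0.9482. grasshoppers: 0.679 < 0.9482 → exclude; stop.
Optimal diet: termites — 1 of 5 types.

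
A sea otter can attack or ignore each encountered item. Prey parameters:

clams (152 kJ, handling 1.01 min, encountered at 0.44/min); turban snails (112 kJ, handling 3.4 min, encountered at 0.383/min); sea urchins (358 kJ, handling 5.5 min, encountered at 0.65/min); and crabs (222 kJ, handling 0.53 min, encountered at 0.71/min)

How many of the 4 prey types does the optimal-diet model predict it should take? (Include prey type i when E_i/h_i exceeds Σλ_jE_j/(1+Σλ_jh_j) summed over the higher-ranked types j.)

Rank by E/h (kJ/min): crabs 419, clams 150, sea urchins 65.1, turban snails 32.9. Include each in turn until the next type's E/h falls below the running intake rate.
Rate on top 1: 114.5. clams: 150 > 114.5 → include.
Rate on top 2: 123.3. sea urchins: 65.1 < 123.3 → exclude; stop.
Optimal diet: crabs, clams — 2 of 4 types.

2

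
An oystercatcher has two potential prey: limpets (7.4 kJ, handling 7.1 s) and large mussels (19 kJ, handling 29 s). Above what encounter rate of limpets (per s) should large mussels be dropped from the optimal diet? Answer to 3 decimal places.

Drop large mussels once their profitability E₂/h₂ falls below the rate achievable on limpets alone: E₂/h₂ = λE₁/(1 + λh₁).
Solve for λ: λE₁h₂ = E₂(1 + λh₁) → λ(E₁h₂ − E₂h₁) = E₂ → λ = E₂/(E₁h₂ − E₂h₁).
λ = 19/(7.4×29 − 19×7.1) = 19/79.7 = 0.2384 per s.

0.238 per s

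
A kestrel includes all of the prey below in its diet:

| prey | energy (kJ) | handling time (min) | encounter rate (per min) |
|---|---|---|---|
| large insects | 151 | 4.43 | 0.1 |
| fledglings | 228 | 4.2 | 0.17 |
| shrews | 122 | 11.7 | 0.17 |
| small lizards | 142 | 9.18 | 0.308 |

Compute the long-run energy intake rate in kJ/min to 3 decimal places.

16.970 kJ/min

R = (0.1×151 + 0.17×228 + 0.17×122 + 0.308×142) / (1 + 0.1×4.43 + 0.17×4.2 + 0.17×11.7 + 0.308×9.18) = 118.3/6.973 = 16.97 kJ/min.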